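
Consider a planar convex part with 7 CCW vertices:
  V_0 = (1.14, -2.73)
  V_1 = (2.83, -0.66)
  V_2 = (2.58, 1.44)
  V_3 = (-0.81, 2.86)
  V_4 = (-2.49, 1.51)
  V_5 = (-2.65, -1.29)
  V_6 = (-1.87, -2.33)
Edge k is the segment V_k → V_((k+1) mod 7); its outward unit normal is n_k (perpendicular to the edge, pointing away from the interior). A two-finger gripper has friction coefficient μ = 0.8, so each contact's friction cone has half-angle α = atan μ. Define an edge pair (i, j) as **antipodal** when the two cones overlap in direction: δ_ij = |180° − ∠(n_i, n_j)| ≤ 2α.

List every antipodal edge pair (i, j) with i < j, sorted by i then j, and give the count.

α = atan 0.8 = 38.66°;  2α = 77.32°
n_0 = (+0.7746, -0.6324)
n_1 = (+0.9930, +0.1182)
n_2 = (+0.3864, +0.9224)
n_3 = (-0.6264, +0.7795)
n_4 = (-0.9984, +0.0570)
n_5 = (-0.8000, -0.6000)
n_6 = (-0.1317, -0.9913)
  (0,1): δ = 133.98°  ·
  (0,2): δ = 73.50°  ✓
  (0,3): δ = 11.99°  ✓
  (0,4): δ = 35.96°  ✓
  (0,5): δ = 76.10°  ✓
  (0,6): δ = 121.66°  ·
  (1,2): δ = 119.52°  ·
  (1,3): δ = 58.00°  ✓
  (1,4): δ = 10.06°  ✓
  (1,5): δ = 30.08°  ✓
  (1,6): δ = 75.64°  ✓
  (2,3): δ = 118.49°  ·
  (2,4): δ = 70.54°  ✓
  (2,5): δ = 30.40°  ✓
  (2,6): δ = 15.16°  ✓
  (3,4): δ = 132.05°  ·
  (3,5): δ = 91.91°  ·
  (3,6): δ = 46.35°  ✓
  (4,5): δ = 139.86°  ·
  (4,6): δ = 94.30°  ·
  (5,6): δ = 134.44°  ·
antipodal pairs: 12

count = 12; pairs: (0,2), (0,3), (0,4), (0,5), (1,3), (1,4), (1,5), (1,6), (2,4), (2,5), (2,6), (3,6)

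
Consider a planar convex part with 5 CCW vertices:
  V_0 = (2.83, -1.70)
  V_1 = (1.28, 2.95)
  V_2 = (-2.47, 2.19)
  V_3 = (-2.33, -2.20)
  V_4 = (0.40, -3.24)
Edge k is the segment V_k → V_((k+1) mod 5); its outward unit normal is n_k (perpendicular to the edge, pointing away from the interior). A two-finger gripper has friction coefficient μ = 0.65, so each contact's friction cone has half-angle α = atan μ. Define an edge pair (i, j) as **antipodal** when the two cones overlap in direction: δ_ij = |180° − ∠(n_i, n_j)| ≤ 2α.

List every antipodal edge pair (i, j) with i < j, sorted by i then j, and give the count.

count = 5; pairs: (0,2), (0,3), (1,3), (1,4), (2,4)

α = atan 0.65 = 33.02°;  2α = 66.05°
n_0 = (+0.9487, +0.3162)
n_1 = (-0.1986, +0.9801)
n_2 = (-0.9995, -0.0319)
n_3 = (-0.3560, -0.9345)
n_4 = (+0.5353, -0.8447)
  (0,1): δ = 96.98°  ·
  (0,2): δ = 16.61°  ✓
  (0,3): δ = 50.71°  ✓
  (0,4): δ = 103.93°  ·
  (1,2): δ = 99.63°  ·
  (1,3): δ = 32.31°  ✓
  (1,4): δ = 20.91°  ✓
  (2,3): δ = 112.68°  ·
  (2,4): δ = 59.46°  ✓
  (3,4): δ = 126.78°  ·
antipodal pairs: 5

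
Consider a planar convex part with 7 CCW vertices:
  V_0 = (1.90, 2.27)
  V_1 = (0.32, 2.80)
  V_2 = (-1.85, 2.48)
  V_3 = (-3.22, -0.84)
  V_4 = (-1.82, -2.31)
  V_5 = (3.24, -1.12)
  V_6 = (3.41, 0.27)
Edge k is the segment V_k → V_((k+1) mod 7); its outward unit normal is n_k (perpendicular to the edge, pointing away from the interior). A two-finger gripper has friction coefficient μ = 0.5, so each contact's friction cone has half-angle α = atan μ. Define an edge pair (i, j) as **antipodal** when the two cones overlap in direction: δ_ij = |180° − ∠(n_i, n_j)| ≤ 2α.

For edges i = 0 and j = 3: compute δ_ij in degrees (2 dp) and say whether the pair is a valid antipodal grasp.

α = atan 0.5 = 26.57°;  2α = 53.13°
edge 0: e_0 = (-1.58, +0.53);  n_0 = (+0.3180, +0.9481)
edge 3: e_3 = (+1.40, -1.47);  n_3 = (-0.7241, -0.6897)
∠(n_0, n_3) = 152.15°
δ = |180° − 152.15°| = 27.85°
27.85° ≤ 2α = 53.13°  →  valid

δ = 27.85°, valid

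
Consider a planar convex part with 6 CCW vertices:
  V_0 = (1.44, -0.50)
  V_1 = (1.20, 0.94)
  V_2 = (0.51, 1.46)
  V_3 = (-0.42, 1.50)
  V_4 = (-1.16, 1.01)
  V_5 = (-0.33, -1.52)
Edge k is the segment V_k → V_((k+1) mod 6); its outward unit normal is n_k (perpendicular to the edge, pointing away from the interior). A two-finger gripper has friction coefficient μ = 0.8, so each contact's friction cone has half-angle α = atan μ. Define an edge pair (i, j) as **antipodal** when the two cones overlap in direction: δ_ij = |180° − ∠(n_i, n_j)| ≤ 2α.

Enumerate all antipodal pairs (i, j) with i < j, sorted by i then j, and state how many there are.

count = 7; pairs: (0,3), (0,4), (1,4), (1,5), (2,4), (2,5), (3,5)

α = atan 0.8 = 38.66°;  2α = 77.32°
n_0 = (+0.9864, +0.1644)
n_1 = (+0.6019, +0.7986)
n_2 = (+0.0430, +0.9991)
n_3 = (-0.5521, +0.8338)
n_4 = (-0.9502, -0.3117)
n_5 = (+0.4993, -0.8664)
  (0,1): δ = 136.46°  ·
  (0,2): δ = 101.93°  ·
  (0,3): δ = 65.95°  ✓
  (0,4): δ = 8.70°  ✓
  (0,5): δ = 110.49°  ·
  (1,2): δ = 145.46°  ·
  (1,3): δ = 109.49°  ·
  (1,4): δ = 34.83°  ✓
  (1,5): δ = 66.96°  ✓
  (2,3): δ = 144.03°  ·
  (2,4): δ = 69.37°  ✓
  (2,5): δ = 32.42°  ✓
  (3,4): δ = 105.35°  ·
  (3,5): δ = 3.56°  ✓
  (4,5): δ = 78.21°  ·
antipodal pairs: 7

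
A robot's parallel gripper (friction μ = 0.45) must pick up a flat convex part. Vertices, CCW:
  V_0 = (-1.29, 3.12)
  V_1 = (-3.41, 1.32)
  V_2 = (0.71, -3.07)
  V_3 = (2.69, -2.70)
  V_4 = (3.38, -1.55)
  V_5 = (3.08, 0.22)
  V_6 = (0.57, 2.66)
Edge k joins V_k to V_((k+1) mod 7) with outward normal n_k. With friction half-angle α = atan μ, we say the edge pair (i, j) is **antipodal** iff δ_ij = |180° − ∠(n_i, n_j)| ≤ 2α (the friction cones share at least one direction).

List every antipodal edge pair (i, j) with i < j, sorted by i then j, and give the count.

α = atan 0.45 = 24.23°;  2α = 48.46°
n_0 = (-0.6472, +0.7623)
n_1 = (-0.7292, -0.6843)
n_2 = (+0.1837, -0.9830)
n_3 = (+0.8575, -0.5145)
n_4 = (+0.9859, +0.1671)
n_5 = (+0.6970, +0.7170)
n_6 = (+0.2401, +0.9708)
  (0,1): δ = 87.15°  ·
  (0,2): δ = 29.75°  ✓
  (0,3): δ = 18.70°  ✓
  (0,4): δ = 59.29°  ·
  (0,5): δ = 95.48°  ·
  (0,6): δ = 125.78°  ·
  (1,2): δ = 122.60°  ·
  (1,3): δ = 74.15°  ·
  (1,4): δ = 33.56°  ✓
  (1,5): δ = 2.63°  ✓
  (1,6): δ = 32.93°  ✓
  (2,3): δ = 131.55°  ·
  (2,4): δ = 90.96°  ·
  (2,5): δ = 54.77°  ·
  (2,6): δ = 24.48°  ✓
  (3,4): δ = 139.42°  ·
  (3,5): δ = 103.23°  ·
  (3,6): δ = 72.93°  ·
  (4,5): δ = 143.81°  ·
  (4,6): δ = 113.51°  ·
  (5,6): δ = 149.70°  ·
antipodal pairs: 6

count = 6; pairs: (0,2), (0,3), (1,4), (1,5), (1,6), (2,6)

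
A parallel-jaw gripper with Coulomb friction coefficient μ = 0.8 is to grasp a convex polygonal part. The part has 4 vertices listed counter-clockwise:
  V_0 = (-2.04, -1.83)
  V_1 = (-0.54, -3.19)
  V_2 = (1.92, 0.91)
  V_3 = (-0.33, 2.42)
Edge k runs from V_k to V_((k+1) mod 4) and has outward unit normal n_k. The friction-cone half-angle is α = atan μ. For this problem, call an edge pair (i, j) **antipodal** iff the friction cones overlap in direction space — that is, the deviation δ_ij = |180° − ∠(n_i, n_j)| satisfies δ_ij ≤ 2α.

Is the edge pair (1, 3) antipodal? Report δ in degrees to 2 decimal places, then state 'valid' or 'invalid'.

δ = 9.05°, valid

α = atan 0.8 = 38.66°;  2α = 77.32°
edge 1: e_1 = (+2.46, +4.10);  n_1 = (+0.8575, -0.5145)
edge 3: e_3 = (-1.71, -4.25);  n_3 = (-0.9277, +0.3733)
∠(n_1, n_3) = 170.95°
δ = |180° − 170.95°| = 9.05°
9.05° ≤ 2α = 77.32°  →  valid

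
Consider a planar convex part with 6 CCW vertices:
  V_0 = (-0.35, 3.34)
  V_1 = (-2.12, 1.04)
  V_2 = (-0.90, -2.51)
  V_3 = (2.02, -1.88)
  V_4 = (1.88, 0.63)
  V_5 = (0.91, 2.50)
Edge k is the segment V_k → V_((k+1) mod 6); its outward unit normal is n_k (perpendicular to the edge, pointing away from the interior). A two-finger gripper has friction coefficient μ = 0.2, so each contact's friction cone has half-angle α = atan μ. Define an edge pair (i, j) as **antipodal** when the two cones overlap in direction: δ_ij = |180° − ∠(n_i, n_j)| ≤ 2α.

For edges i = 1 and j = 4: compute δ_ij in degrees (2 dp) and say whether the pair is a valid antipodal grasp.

α = atan 0.2 = 11.31°;  2α = 22.62°
edge 1: e_1 = (+1.22, -3.55);  n_1 = (-0.9457, -0.3250)
edge 4: e_4 = (-0.97, +1.87);  n_4 = (+0.8877, +0.4605)
∠(n_1, n_4) = 171.55°
δ = |180° − 171.55°| = 8.45°
8.45° ≤ 2α = 22.62°  →  valid

δ = 8.45°, valid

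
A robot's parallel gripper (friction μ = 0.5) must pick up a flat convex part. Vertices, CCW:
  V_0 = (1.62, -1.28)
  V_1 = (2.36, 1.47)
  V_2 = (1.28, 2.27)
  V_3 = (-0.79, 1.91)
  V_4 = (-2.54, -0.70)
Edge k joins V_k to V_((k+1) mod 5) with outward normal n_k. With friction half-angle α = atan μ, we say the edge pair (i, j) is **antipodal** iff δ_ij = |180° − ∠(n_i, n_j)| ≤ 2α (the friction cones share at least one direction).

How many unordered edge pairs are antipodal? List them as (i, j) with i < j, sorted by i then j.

α = atan 0.5 = 26.57°;  2α = 53.13°
n_0 = (+0.9656, -0.2598)
n_1 = (+0.5952, +0.8036)
n_2 = (-0.1713, +0.9852)
n_3 = (-0.8306, +0.5569)
n_4 = (-0.1381, -0.9904)
  (0,1): δ = 111.47°  ·
  (0,2): δ = 65.07°  ·
  (0,3): δ = 18.78°  ✓
  (0,4): δ = 97.12°  ·
  (1,2): δ = 133.61°  ·
  (1,3): δ = 87.31°  ·
  (1,4): δ = 28.59°  ✓
  (2,3): δ = 133.71°  ·
  (2,4): δ = 17.80°  ✓
  (3,4): δ = 64.10°  ·
antipodal pairs: 3

count = 3; pairs: (0,3), (1,4), (2,4)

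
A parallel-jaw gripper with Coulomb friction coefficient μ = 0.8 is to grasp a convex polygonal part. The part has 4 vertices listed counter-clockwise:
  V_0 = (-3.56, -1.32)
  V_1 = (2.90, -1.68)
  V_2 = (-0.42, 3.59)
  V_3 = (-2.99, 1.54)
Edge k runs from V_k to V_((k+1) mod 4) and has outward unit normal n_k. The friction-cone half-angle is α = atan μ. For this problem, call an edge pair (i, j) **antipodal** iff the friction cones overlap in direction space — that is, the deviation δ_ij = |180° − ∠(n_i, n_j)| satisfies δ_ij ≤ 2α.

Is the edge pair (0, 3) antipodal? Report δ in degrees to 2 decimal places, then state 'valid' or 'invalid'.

δ = 81.92°, invalid

α = atan 0.8 = 38.66°;  2α = 77.32°
edge 0: e_0 = (+6.46, -0.36);  n_0 = (-0.0556, -0.9985)
edge 3: e_3 = (-0.57, -2.86);  n_3 = (-0.9807, +0.1955)
∠(n_0, n_3) = 98.08°
δ = |180° − 98.08°| = 81.92°
81.92° > 2α = 77.32°  →  invalid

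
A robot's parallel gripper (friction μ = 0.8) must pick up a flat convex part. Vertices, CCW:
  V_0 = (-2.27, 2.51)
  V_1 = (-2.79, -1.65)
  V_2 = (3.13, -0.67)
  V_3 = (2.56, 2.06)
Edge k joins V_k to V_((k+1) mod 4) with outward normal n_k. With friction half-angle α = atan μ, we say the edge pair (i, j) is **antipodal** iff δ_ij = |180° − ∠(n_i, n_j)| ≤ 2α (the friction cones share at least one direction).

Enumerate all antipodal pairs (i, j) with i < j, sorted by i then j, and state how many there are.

count = 3; pairs: (0,1), (0,2), (1,3)

α = atan 0.8 = 38.66°;  2α = 77.32°
n_0 = (-0.9923, +0.1240)
n_1 = (+0.1633, -0.9866)
n_2 = (+0.9789, +0.2044)
n_3 = (+0.0928, +0.9957)
  (0,1): δ = 73.48°  ✓
  (0,2): δ = 18.92°  ✓
  (0,3): δ = 91.80°  ·
  (1,2): δ = 87.61°  ·
  (1,3): δ = 14.72°  ✓
  (2,3): δ = 107.12°  ·
antipodal pairs: 3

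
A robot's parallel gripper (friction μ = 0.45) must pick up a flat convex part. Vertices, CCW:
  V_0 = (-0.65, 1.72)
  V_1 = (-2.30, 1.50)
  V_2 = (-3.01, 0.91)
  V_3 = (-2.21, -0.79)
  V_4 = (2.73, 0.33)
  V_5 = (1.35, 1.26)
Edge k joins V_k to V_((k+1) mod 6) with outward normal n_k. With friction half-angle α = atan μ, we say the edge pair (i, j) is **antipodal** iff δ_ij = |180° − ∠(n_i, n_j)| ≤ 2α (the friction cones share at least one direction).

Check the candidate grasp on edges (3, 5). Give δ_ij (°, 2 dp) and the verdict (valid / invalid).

α = atan 0.45 = 24.23°;  2α = 48.46°
edge 3: e_3 = (+4.94, +1.12);  n_3 = (+0.2211, -0.9752)
edge 5: e_5 = (-2.00, +0.46);  n_5 = (+0.2241, +0.9746)
∠(n_3, n_5) = 154.27°
δ = |180° − 154.27°| = 25.73°
25.73° ≤ 2α = 48.46°  →  valid

δ = 25.73°, valid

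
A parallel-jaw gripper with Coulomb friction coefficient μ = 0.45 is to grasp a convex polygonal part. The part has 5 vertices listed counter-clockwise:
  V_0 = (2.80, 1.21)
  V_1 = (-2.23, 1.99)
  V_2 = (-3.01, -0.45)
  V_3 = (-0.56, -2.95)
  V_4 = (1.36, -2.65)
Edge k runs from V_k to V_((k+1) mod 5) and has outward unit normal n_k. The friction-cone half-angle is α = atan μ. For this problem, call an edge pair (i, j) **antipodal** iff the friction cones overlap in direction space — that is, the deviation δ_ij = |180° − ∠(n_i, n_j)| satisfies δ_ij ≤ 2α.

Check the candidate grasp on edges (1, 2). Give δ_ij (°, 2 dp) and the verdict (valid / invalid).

δ = 117.85°, invalid

α = atan 0.45 = 24.23°;  2α = 48.46°
edge 1: e_1 = (-0.78, -2.44);  n_1 = (-0.9525, +0.3045)
edge 2: e_2 = (+2.45, -2.50);  n_2 = (-0.7142, -0.6999)
∠(n_1, n_2) = 62.15°
δ = |180° − 62.15°| = 117.85°
117.85° > 2α = 48.46°  →  invalid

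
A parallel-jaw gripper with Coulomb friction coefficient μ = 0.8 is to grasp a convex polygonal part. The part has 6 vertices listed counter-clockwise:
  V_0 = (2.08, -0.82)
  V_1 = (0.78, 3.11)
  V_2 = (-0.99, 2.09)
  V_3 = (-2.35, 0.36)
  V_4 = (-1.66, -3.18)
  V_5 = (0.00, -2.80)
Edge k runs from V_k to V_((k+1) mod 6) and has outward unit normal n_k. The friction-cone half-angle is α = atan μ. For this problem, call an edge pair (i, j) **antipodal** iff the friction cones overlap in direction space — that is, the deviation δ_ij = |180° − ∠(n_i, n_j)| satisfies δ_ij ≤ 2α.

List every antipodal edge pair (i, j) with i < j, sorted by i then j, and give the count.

α = atan 0.8 = 38.66°;  2α = 77.32°
n_0 = (+0.9494, +0.3141)
n_1 = (-0.4993, +0.8664)
n_2 = (-0.7862, +0.6180)
n_3 = (-0.9815, -0.1913)
n_4 = (+0.2231, -0.9748)
n_5 = (+0.6895, -0.7243)
  (0,1): δ = 78.35°  ·
  (0,2): δ = 56.48°  ✓
  (0,3): δ = 7.27°  ✓
  (0,4): δ = 84.59°  ·
  (0,5): δ = 115.29°  ·
  (1,2): δ = 158.13°  ·
  (1,3): δ = 108.92°  ·
  (1,4): δ = 17.06°  ✓
  (1,5): δ = 13.64°  ✓
  (2,3): δ = 130.80°  ·
  (2,4): δ = 38.93°  ✓
  (2,5): δ = 8.24°  ✓
  (3,4): δ = 88.14°  ·
  (3,5): δ = 57.44°  ✓
  (4,5): δ = 149.30°  ·
antipodal pairs: 7

count = 7; pairs: (0,2), (0,3), (1,4), (1,5), (2,4), (2,5), (3,5)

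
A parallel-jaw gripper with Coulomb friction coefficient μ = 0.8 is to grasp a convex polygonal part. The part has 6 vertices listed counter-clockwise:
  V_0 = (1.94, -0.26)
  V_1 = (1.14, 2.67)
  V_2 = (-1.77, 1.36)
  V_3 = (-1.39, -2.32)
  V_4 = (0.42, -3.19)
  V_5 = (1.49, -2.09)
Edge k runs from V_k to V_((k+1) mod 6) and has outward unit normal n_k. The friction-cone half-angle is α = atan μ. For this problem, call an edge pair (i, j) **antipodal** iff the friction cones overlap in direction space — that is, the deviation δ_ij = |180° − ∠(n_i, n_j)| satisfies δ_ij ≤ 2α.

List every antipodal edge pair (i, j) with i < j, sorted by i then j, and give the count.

count = 7; pairs: (0,2), (0,3), (1,3), (1,4), (1,5), (2,4), (2,5)

α = atan 0.8 = 38.66°;  2α = 77.32°
n_0 = (+0.9647, +0.2634)
n_1 = (-0.4105, +0.9119)
n_2 = (-0.9947, -0.1027)
n_3 = (-0.4332, -0.9013)
n_4 = (+0.7168, -0.6973)
n_5 = (+0.9711, -0.2388)
  (0,1): δ = 81.04°  ·
  (0,2): δ = 9.38°  ✓
  (0,3): δ = 49.06°  ✓
  (0,4): δ = 120.52°  ·
  (0,5): δ = 150.91°  ·
  (1,2): δ = 108.34°  ·
  (1,3): δ = 49.91°  ✓
  (1,4): δ = 21.56°  ✓
  (1,5): δ = 51.95°  ✓
  (2,3): δ = 121.57°  ·
  (2,4): δ = 50.10°  ✓
  (2,5): δ = 19.71°  ✓
  (3,4): δ = 108.54°  ·
  (3,5): δ = 78.14°  ·
  (4,5): δ = 149.61°  ·
antipodal pairs: 7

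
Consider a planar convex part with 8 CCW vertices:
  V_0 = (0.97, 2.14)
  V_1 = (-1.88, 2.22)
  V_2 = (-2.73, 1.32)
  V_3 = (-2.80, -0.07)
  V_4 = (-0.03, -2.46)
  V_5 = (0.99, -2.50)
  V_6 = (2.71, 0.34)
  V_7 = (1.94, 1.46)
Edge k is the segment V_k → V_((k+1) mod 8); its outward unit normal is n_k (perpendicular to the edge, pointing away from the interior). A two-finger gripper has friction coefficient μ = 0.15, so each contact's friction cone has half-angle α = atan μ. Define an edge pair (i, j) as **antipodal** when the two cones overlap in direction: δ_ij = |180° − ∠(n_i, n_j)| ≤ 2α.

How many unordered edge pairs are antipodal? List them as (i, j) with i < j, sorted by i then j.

α = atan 0.15 = 8.53°;  2α = 17.06°
n_0 = (+0.0281, +0.9996)
n_1 = (-0.7270, +0.6866)
n_2 = (-0.9987, +0.0503)
n_3 = (-0.6533, -0.7571)
n_4 = (-0.0392, -0.9992)
n_5 = (+0.8554, -0.5180)
n_6 = (+0.8240, +0.5665)
n_7 = (+0.5740, +0.8188)
  (0,1): δ = 131.76°  ·
  (0,2): δ = 91.28°  ·
  (0,3): δ = 39.18°  ·
  (0,4): δ = 0.64°  ✓
  (0,5): δ = 60.41°  ·
  (0,6): δ = 126.12°  ·
  (0,7): δ = 146.58°  ·
  (1,2): δ = 139.52°  ·
  (1,3): δ = 87.42°  ·
  (1,4): δ = 48.88°  ·
  (1,5): δ = 12.16°  ✓
  (1,6): δ = 77.87°  ·
  (1,7): δ = 98.33°  ·
  (2,3): δ = 127.91°  ·
  (2,4): δ = 89.36°  ·
  (2,5): δ = 28.32°  ·
  (2,6): δ = 37.39°  ·
  (2,7): δ = 57.85°  ·
  (3,4): δ = 141.46°  ·
  (3,5): δ = 80.41°  ·
  (3,6): δ = 14.70°  ✓
  (3,7): δ = 5.76°  ✓
  (4,5): δ = 118.95°  ·
  (4,6): δ = 53.25°  ·
  (4,7): δ = 32.79°  ·
  (5,6): δ = 114.29°  ·
  (5,7): δ = 93.83°  ·
  (6,7): δ = 159.54°  ·
antipodal pairs: 4

count = 4; pairs: (0,4), (1,5), (3,6), (3,7)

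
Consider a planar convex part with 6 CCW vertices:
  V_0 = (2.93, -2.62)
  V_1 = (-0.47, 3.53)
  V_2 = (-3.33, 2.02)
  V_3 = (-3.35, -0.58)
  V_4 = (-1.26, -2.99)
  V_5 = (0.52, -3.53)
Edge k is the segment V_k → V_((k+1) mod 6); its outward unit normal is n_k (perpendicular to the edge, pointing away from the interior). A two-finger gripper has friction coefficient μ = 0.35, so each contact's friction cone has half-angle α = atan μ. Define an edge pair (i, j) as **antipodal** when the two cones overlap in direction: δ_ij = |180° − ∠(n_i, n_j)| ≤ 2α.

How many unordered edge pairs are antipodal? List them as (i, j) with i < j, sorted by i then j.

α = atan 0.35 = 19.29°;  2α = 38.58°
n_0 = (+0.8752, +0.4838)
n_1 = (-0.4669, +0.8843)
n_2 = (-1.0000, +0.0077)
n_3 = (-0.7555, -0.6552)
n_4 = (-0.2903, -0.9569)
n_5 = (+0.3532, -0.9355)
  (0,1): δ = 91.10°  ·
  (0,2): δ = 29.38°  ✓
  (0,3): δ = 12.00°  ✓
  (0,4): δ = 44.19°  ·
  (0,5): δ = 81.75°  ·
  (1,2): δ = 118.27°  ·
  (1,3): δ = 76.90°  ·
  (1,4): δ = 44.71°  ·
  (1,5): δ = 7.15°  ✓
  (2,3): δ = 138.63°  ·
  (2,4): δ = 106.44°  ·
  (2,5): δ = 68.87°  ·
  (3,4): δ = 147.81°  ·
  (3,5): δ = 110.25°  ·
  (4,5): δ = 142.44°  ·
antipodal pairs: 3

count = 3; pairs: (0,2), (0,3), (1,5)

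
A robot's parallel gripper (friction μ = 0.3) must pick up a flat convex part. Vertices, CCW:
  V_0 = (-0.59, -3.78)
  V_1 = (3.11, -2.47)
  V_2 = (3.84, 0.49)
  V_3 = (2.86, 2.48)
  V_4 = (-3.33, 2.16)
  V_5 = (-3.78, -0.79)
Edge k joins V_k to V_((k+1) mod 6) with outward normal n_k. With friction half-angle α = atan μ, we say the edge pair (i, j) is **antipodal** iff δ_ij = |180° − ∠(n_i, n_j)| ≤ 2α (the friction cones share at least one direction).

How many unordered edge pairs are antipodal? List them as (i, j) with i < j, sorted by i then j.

α = atan 0.3 = 16.70°;  2α = 33.40°
n_0 = (+0.3338, -0.9427)
n_1 = (+0.9709, -0.2394)
n_2 = (+0.8971, +0.4418)
n_3 = (-0.0516, +0.9987)
n_4 = (-0.9886, +0.1508)
n_5 = (-0.6839, -0.7296)
  (0,1): δ = 123.35°  ·
  (0,2): δ = 83.28°  ·
  (0,3): δ = 16.54°  ✓
  (0,4): δ = 61.83°  ·
  (0,5): δ = 117.36°  ·
  (1,2): δ = 139.93°  ·
  (1,3): δ = 73.19°  ·
  (1,4): δ = 5.18°  ✓
  (1,5): δ = 60.71°  ·
  (2,3): δ = 113.26°  ·
  (2,4): δ = 34.89°  ·
  (2,5): δ = 20.64°  ✓
  (3,4): δ = 101.63°  ·
  (3,5): δ = 46.11°  ·
  (4,5): δ = 124.47°  ·
antipodal pairs: 3

count = 3; pairs: (0,3), (1,4), (2,5)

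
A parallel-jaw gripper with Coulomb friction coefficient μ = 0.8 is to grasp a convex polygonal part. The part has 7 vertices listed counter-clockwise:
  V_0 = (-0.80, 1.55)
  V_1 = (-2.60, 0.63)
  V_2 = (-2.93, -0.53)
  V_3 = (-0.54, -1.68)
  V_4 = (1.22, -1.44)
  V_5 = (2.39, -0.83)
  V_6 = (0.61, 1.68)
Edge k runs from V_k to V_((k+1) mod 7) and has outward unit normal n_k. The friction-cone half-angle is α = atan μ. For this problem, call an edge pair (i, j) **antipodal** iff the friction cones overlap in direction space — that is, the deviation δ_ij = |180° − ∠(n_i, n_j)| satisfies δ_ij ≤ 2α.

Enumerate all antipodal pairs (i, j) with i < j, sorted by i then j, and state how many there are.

α = atan 0.8 = 38.66°;  2α = 77.32°
n_0 = (-0.4551, +0.8904)
n_1 = (-0.9618, +0.2736)
n_2 = (-0.4336, -0.9011)
n_3 = (+0.1351, -0.9908)
n_4 = (+0.4623, -0.8867)
n_5 = (+0.8157, +0.5785)
n_6 = (-0.0918, +0.9958)
  (0,1): δ = 132.95°  ·
  (0,2): δ = 52.77°  ✓
  (0,3): δ = 19.31°  ✓
  (0,4): δ = 0.46°  ✓
  (0,5): δ = 98.27°  ·
  (0,6): δ = 158.20°  ·
  (1,2): δ = 99.82°  ·
  (1,3): δ = 66.35°  ✓
  (1,4): δ = 46.58°  ✓
  (1,5): δ = 51.22°  ✓
  (1,6): δ = 111.15°  ·
  (2,3): δ = 146.54°  ·
  (2,4): δ = 126.77°  ·
  (2,5): δ = 28.96°  ✓
  (2,6): δ = 30.96°  ✓
  (3,4): δ = 160.23°  ·
  (3,5): δ = 62.42°  ✓
  (3,6): δ = 2.50°  ✓
  (4,5): δ = 82.19°  ·
  (4,6): δ = 22.27°  ✓
  (5,6): δ = 120.08°  ·
antipodal pairs: 11

count = 11; pairs: (0,2), (0,3), (0,4), (1,3), (1,4), (1,5), (2,5), (2,6), (3,5), (3,6), (4,6)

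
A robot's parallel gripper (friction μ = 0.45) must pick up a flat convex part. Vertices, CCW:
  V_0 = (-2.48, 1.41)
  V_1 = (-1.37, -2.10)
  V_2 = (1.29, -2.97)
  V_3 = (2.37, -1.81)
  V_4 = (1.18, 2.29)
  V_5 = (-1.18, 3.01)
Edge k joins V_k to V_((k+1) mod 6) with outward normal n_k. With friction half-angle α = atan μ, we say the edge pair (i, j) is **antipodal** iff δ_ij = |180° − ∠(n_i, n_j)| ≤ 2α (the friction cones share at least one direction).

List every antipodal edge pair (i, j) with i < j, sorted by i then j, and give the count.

α = atan 0.45 = 24.23°;  2α = 48.46°
n_0 = (-0.9535, -0.3015)
n_1 = (-0.3109, -0.9505)
n_2 = (+0.7319, -0.6814)
n_3 = (+0.9604, +0.2787)
n_4 = (+0.2918, +0.9565)
n_5 = (-0.7761, +0.6306)
  (0,1): δ = 125.66°  ·
  (0,2): δ = 60.50°  ·
  (0,3): δ = 1.36°  ✓
  (0,4): δ = 55.48°  ·
  (0,5): δ = 123.36°  ·
  (1,2): δ = 114.84°  ·
  (1,3): δ = 55.70°  ·
  (1,4): δ = 1.15°  ✓
  (1,5): δ = 69.02°  ·
  (2,3): δ = 120.86°  ·
  (2,4): δ = 64.01°  ·
  (2,5): δ = 3.86°  ✓
  (3,4): δ = 123.15°  ·
  (3,5): δ = 55.28°  ·
  (4,5): δ = 112.13°  ·
antipodal pairs: 3

count = 3; pairs: (0,3), (1,4), (2,5)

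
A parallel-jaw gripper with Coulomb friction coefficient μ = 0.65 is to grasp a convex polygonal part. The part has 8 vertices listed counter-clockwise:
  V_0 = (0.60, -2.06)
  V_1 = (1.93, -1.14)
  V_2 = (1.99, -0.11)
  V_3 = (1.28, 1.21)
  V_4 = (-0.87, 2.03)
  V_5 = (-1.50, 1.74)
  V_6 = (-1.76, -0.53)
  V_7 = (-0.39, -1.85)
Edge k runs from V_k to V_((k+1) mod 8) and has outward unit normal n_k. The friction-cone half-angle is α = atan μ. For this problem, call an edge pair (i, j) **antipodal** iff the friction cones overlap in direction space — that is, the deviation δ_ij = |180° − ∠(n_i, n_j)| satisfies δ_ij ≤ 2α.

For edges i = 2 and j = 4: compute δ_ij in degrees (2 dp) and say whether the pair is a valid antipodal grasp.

α = atan 0.65 = 33.02°;  2α = 66.05°
edge 2: e_2 = (-0.71, +1.32);  n_2 = (+0.8807, +0.4737)
edge 4: e_4 = (-0.63, -0.29);  n_4 = (-0.4181, +0.9084)
∠(n_2, n_4) = 86.44°
δ = |180° − 86.44°| = 93.56°
93.56° > 2α = 66.05°  →  invalid

δ = 93.56°, invalid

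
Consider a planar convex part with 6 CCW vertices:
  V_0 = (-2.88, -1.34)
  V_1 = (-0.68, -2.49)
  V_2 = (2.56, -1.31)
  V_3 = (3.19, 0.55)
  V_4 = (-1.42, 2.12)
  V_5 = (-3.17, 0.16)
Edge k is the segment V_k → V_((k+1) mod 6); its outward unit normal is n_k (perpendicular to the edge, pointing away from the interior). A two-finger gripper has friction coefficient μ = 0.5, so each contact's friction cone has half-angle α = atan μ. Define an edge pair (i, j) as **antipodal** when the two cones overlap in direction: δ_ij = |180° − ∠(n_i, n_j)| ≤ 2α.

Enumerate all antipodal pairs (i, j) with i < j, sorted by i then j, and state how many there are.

α = atan 0.5 = 26.57°;  2α = 53.13°
n_0 = (-0.4633, -0.8862)
n_1 = (+0.3422, -0.9396)
n_2 = (+0.9471, -0.3208)
n_3 = (+0.3224, +0.9466)
n_4 = (-0.7459, +0.6660)
n_5 = (-0.9818, -0.1898)
  (0,1): δ = 132.39°  ·
  (0,2): δ = 81.11°  ·
  (0,3): δ = 8.79°  ✓
  (0,4): δ = 75.84°  ·
  (0,5): δ = 128.54°  ·
  (1,2): δ = 128.72°  ·
  (1,3): δ = 38.82°  ✓
  (1,4): δ = 28.23°  ✓
  (1,5): δ = 80.93°  ·
  (2,3): δ = 90.10°  ·
  (2,4): δ = 23.05°  ✓
  (2,5): δ = 29.65°  ✓
  (3,4): δ = 112.95°  ·
  (3,5): δ = 60.25°  ·
  (4,5): δ = 127.30°  ·
antipodal pairs: 5

count = 5; pairs: (0,3), (1,3), (1,4), (2,4), (2,5)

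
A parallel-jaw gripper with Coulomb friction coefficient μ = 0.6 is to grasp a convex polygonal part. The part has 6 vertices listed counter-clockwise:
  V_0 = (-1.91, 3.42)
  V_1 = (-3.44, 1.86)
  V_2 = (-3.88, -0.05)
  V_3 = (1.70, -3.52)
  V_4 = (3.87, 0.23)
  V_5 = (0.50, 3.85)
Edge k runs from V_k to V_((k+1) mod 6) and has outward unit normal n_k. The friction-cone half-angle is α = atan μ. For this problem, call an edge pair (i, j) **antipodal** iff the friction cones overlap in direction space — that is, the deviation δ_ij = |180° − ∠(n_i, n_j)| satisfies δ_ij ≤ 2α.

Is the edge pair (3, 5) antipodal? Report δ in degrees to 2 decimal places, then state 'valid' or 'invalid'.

α = atan 0.6 = 30.96°;  2α = 61.93°
edge 3: e_3 = (+2.17, +3.75);  n_3 = (+0.8655, -0.5009)
edge 5: e_5 = (-2.41, -0.43);  n_5 = (-0.1756, +0.9845)
∠(n_3, n_5) = 130.17°
δ = |180° − 130.17°| = 49.83°
49.83° ≤ 2α = 61.93°  →  valid

δ = 49.83°, valid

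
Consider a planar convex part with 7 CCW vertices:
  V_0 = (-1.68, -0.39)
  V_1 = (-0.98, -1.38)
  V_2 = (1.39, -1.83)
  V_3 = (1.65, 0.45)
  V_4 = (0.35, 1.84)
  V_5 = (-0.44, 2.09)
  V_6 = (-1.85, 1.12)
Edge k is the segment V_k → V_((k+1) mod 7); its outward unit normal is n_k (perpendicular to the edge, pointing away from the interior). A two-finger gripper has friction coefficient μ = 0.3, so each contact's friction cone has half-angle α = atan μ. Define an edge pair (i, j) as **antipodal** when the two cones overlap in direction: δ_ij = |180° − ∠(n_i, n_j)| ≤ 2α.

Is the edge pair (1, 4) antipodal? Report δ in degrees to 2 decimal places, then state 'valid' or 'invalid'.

δ = 6.81°, valid

α = atan 0.3 = 16.70°;  2α = 33.40°
edge 1: e_1 = (+2.37, -0.45);  n_1 = (-0.1865, -0.9824)
edge 4: e_4 = (-0.79, +0.25);  n_4 = (+0.3017, +0.9534)
∠(n_1, n_4) = 173.19°
δ = |180° − 173.19°| = 6.81°
6.81° ≤ 2α = 33.40°  →  valid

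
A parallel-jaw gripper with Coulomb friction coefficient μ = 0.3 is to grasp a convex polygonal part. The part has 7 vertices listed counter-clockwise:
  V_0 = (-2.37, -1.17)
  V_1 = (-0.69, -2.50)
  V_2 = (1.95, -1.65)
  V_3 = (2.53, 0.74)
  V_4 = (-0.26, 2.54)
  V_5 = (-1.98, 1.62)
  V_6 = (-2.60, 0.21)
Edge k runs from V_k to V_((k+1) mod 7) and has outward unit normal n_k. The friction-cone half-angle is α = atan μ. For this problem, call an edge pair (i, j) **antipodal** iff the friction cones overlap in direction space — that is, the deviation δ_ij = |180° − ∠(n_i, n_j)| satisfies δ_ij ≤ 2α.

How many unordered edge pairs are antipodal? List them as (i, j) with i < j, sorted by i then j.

α = atan 0.3 = 16.70°;  2α = 33.40°
n_0 = (-0.6207, -0.7840)
n_1 = (+0.3065, -0.9519)
n_2 = (+0.9718, -0.2358)
n_3 = (+0.5421, +0.8403)
n_4 = (-0.4717, +0.8818)
n_5 = (-0.9154, +0.4025)
n_6 = (-0.9864, -0.1644)
  (0,1): δ = 123.79°  ·
  (0,2): δ = 65.27°  ·
  (0,3): δ = 5.54°  ✓
  (0,4): δ = 66.51°  ·
  (0,5): δ = 104.63°  ·
  (0,6): δ = 137.83°  ·
  (1,2): δ = 121.49°  ·
  (1,3): δ = 50.68°  ·
  (1,4): δ = 10.29°  ✓
  (1,5): δ = 48.42°  ·
  (1,6): δ = 81.62°  ·
  (2,3): δ = 109.19°  ·
  (2,4): δ = 48.22°  ·
  (2,5): δ = 10.10°  ✓
  (2,6): δ = 23.10°  ✓
  (3,4): δ = 119.03°  ·
  (3,5): δ = 80.91°  ·
  (3,6): δ = 47.71°  ·
  (4,5): δ = 141.88°  ·
  (4,6): δ = 108.68°  ·
  (5,6): δ = 146.80°  ·
antipodal pairs: 4

count = 4; pairs: (0,3), (1,4), (2,5), (2,6)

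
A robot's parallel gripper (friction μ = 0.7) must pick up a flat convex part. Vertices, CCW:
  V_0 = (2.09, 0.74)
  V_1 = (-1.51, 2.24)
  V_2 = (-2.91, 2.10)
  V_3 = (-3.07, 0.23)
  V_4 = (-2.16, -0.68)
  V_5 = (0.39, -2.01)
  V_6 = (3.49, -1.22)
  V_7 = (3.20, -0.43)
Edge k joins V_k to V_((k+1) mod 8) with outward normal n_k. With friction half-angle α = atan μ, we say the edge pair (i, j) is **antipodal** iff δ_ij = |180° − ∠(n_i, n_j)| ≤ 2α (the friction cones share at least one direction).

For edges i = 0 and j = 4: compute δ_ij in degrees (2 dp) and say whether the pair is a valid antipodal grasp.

α = atan 0.7 = 34.99°;  2α = 69.98°
edge 0: e_0 = (-3.60, +1.50);  n_0 = (+0.3846, +0.9231)
edge 4: e_4 = (+2.55, -1.33);  n_4 = (-0.4624, -0.8866)
∠(n_0, n_4) = 175.07°
δ = |180° − 175.07°| = 4.93°
4.93° ≤ 2α = 69.98°  →  valid

δ = 4.93°, valid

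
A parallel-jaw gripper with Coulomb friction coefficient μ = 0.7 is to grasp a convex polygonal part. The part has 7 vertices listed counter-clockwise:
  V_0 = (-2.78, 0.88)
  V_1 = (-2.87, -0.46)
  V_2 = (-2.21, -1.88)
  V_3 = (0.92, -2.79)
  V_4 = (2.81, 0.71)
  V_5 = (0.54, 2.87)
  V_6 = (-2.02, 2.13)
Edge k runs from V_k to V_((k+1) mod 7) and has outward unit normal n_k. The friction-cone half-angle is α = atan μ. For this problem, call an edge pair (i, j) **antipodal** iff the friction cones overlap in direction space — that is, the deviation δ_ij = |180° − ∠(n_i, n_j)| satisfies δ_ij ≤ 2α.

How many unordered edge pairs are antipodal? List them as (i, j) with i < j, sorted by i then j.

count = 8; pairs: (0,3), (0,4), (1,3), (1,4), (2,4), (2,5), (3,5), (3,6)

α = atan 0.7 = 34.99°;  2α = 69.98°
n_0 = (-0.9978, +0.0670)
n_1 = (-0.9068, -0.4215)
n_2 = (-0.2792, -0.9602)
n_3 = (+0.8799, -0.4751)
n_4 = (+0.6893, +0.7244)
n_5 = (-0.2777, +0.9607)
n_6 = (-0.8545, +0.5195)
  (0,1): δ = 151.23°  ·
  (0,2): δ = 102.37°  ·
  (0,3): δ = 24.53°  ✓
  (0,4): δ = 50.26°  ✓
  (0,5): δ = 109.97°  ·
  (0,6): δ = 152.54°  ·
  (1,2): δ = 131.14°  ·
  (1,3): δ = 53.30°  ✓
  (1,4): δ = 21.49°  ✓
  (1,5): δ = 81.19°  ·
  (1,6): δ = 123.77°  ·
  (2,3): δ = 102.16°  ·
  (2,4): δ = 27.37°  ✓
  (2,5): δ = 32.33°  ✓
  (2,6): δ = 74.91°  ·
  (3,4): δ = 105.21°  ·
  (3,5): δ = 45.51°  ✓
  (3,6): δ = 2.93°  ✓
  (4,5): δ = 120.30°  ·
  (4,6): δ = 77.72°  ·
  (5,6): δ = 137.42°  ·
antipodal pairs: 8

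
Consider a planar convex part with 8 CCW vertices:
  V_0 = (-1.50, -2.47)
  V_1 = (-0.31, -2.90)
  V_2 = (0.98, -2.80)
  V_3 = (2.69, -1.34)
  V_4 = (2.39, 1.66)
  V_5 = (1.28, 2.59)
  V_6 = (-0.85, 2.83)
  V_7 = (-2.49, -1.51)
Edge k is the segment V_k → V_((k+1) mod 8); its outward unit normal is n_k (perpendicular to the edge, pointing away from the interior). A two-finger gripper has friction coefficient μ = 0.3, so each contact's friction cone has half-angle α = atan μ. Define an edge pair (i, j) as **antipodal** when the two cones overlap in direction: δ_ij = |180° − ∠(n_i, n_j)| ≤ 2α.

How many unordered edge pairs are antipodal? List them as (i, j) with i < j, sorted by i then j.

count = 6; pairs: (0,4), (0,5), (1,5), (2,6), (3,6), (4,7)

α = atan 0.3 = 16.70°;  2α = 33.40°
n_0 = (-0.3398, -0.9405)
n_1 = (+0.0773, -0.9970)
n_2 = (+0.6493, -0.7605)
n_3 = (+0.9950, +0.0995)
n_4 = (+0.6422, +0.7665)
n_5 = (+0.1120, +0.9937)
n_6 = (-0.9354, +0.3535)
n_7 = (-0.6961, -0.7179)
  (0,1): δ = 155.70°  ·
  (0,2): δ = 119.64°  ·
  (0,3): δ = 64.42°  ·
  (0,4): δ = 20.09°  ✓
  (0,5): δ = 13.44°  ✓
  (0,6): δ = 89.17°  ·
  (0,7): δ = 155.75°  ·
  (1,2): δ = 143.94°  ·
  (1,3): δ = 88.72°  ·
  (1,4): δ = 44.39°  ·
  (1,5): δ = 10.86°  ✓
  (1,6): δ = 64.87°  ·
  (1,7): δ = 131.45°  ·
  (2,3): δ = 124.78°  ·
  (2,4): δ = 80.45°  ·
  (2,5): δ = 46.92°  ·
  (2,6): δ = 28.81°  ✓
  (2,7): δ = 95.39°  ·
  (3,4): δ = 135.67°  ·
  (3,5): δ = 102.14°  ·
  (3,6): δ = 26.41°  ✓
  (3,7): δ = 40.17°  ·
  (4,5): δ = 146.47°  ·
  (4,6): δ = 70.74°  ·
  (4,7): δ = 4.16°  ✓
  (5,6): δ = 104.27°  ·
  (5,7): δ = 37.69°  ·
  (6,7): δ = 113.42°  ·
antipodal pairs: 6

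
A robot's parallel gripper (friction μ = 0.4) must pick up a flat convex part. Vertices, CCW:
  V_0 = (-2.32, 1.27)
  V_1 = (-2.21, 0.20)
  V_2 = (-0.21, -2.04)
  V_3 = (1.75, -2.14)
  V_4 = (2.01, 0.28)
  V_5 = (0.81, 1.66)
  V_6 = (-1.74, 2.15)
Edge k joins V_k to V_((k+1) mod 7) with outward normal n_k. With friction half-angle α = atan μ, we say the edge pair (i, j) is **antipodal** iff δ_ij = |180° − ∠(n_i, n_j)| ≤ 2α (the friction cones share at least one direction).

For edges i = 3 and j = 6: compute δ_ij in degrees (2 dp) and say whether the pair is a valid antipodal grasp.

δ = 27.26°, valid

α = atan 0.4 = 21.80°;  2α = 43.60°
edge 3: e_3 = (+0.26, +2.42);  n_3 = (+0.9943, -0.1068)
edge 6: e_6 = (-0.58, -0.88);  n_6 = (-0.8350, +0.5503)
∠(n_3, n_6) = 152.74°
δ = |180° − 152.74°| = 27.26°
27.26° ≤ 2α = 43.60°  →  valid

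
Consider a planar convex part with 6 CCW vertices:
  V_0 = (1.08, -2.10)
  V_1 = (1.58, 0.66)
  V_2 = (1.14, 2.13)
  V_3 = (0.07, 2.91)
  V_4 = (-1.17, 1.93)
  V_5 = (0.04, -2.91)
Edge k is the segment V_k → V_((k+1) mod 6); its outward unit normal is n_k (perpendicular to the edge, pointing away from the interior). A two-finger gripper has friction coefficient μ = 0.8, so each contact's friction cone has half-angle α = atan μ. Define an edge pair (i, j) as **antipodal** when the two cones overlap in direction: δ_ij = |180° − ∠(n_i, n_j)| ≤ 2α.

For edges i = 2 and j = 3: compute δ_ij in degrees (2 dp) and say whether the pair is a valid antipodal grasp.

α = atan 0.8 = 38.66°;  2α = 77.32°
edge 2: e_2 = (-1.07, +0.78);  n_2 = (+0.5891, +0.8081)
edge 3: e_3 = (-1.24, -0.98);  n_3 = (-0.6201, +0.7846)
∠(n_2, n_3) = 74.41°
δ = |180° − 74.41°| = 105.59°
105.59° > 2α = 77.32°  →  invalid

δ = 105.59°, invalid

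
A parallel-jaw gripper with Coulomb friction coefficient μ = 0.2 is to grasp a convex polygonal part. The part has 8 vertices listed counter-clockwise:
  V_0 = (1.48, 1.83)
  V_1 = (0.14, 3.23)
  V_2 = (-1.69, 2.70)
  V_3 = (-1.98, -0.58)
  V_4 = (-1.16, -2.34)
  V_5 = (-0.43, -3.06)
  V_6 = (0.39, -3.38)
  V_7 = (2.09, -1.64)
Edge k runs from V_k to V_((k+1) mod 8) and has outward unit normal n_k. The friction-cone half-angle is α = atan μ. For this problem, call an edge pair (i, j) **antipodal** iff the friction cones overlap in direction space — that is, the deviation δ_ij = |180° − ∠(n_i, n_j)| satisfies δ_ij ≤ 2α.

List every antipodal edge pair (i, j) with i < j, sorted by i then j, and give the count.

count = 4; pairs: (0,3), (0,4), (2,7), (3,7)

α = atan 0.2 = 11.31°;  2α = 22.62°
n_0 = (+0.7224, +0.6915)
n_1 = (-0.2782, +0.9605)
n_2 = (-0.9961, +0.0881)
n_3 = (-0.9064, -0.4223)
n_4 = (-0.7022, -0.7120)
n_5 = (-0.3635, -0.9316)
n_6 = (+0.7153, -0.6988)
n_7 = (+0.9849, +0.1731)
  (0,1): δ = 117.59°  ·
  (0,2): δ = 48.80°  ·
  (0,3): δ = 18.76°  ✓
  (0,4): δ = 1.65°  ✓
  (0,5): δ = 24.94°  ·
  (0,6): δ = 91.92°  ·
  (0,7): δ = 146.22°  ·
  (1,2): δ = 111.20°  ·
  (1,3): δ = 81.17°  ·
  (1,4): δ = 60.76°  ·
  (1,5): δ = 37.47°  ·
  (1,6): δ = 29.51°  ·
  (1,7): δ = 83.82°  ·
  (2,3): δ = 149.97°  ·
  (2,4): δ = 129.55°  ·
  (2,5): δ = 106.27°  ·
  (2,6): δ = 39.28°  ·
  (2,7): δ = 15.02°  ✓
  (3,4): δ = 159.59°  ·
  (3,5): δ = 136.30°  ·
  (3,6): δ = 69.32°  ·
  (3,7): δ = 15.01°  ✓
  (4,5): δ = 156.71°  ·
  (4,6): δ = 89.73°  ·
  (4,7): δ = 35.42°  ·
  (5,6): δ = 113.02°  ·
  (5,7): δ = 58.71°  ·
  (6,7): δ = 125.70°  ·
antipodal pairs: 4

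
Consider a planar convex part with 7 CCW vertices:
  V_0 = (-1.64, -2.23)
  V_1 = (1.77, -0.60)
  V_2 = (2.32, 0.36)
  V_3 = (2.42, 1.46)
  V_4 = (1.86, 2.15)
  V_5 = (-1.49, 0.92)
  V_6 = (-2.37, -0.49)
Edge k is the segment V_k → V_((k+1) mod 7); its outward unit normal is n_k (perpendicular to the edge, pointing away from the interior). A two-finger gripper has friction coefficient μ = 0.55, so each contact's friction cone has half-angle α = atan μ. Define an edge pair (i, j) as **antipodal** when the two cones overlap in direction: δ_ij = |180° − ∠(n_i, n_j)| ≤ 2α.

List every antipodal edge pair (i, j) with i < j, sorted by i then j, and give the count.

count = 8; pairs: (0,4), (0,5), (1,4), (1,5), (1,6), (2,5), (2,6), (3,6)

α = atan 0.55 = 28.81°;  2α = 57.62°
n_0 = (+0.4313, -0.9022)
n_1 = (+0.8677, -0.4971)
n_2 = (+0.9959, -0.0905)
n_3 = (+0.7765, +0.6302)
n_4 = (-0.3447, +0.9387)
n_5 = (-0.8483, +0.5295)
n_6 = (-0.9221, -0.3869)
  (0,1): δ = 145.36°  ·
  (0,2): δ = 120.74°  ·
  (0,3): δ = 76.49°  ·
  (0,4): δ = 5.39°  ✓
  (0,5): δ = 32.48°  ✓
  (0,6): δ = 87.21°  ·
  (1,2): δ = 155.39°  ·
  (1,3): δ = 111.13°  ·
  (1,4): δ = 40.03°  ✓
  (1,5): δ = 2.16°  ✓
  (1,6): δ = 52.57°  ✓
  (2,3): δ = 135.74°  ·
  (2,4): δ = 64.64°  ·
  (2,5): δ = 26.77°  ✓
  (2,6): δ = 27.95°  ✓
  (3,4): δ = 108.90°  ·
  (3,5): δ = 71.03°  ·
  (3,6): δ = 16.30°  ✓
  (4,5): δ = 142.13°  ·
  (4,6): δ = 87.40°  ·
  (5,6): δ = 125.27°  ·
antipodal pairs: 8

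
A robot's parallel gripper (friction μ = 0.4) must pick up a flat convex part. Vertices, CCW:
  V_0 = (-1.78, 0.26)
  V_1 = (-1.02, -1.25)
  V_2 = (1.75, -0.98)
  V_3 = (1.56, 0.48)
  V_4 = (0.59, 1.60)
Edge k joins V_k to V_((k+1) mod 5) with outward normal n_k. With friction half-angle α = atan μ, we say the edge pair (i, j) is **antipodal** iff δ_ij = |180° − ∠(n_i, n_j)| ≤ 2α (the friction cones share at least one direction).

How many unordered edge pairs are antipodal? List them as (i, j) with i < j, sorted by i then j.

α = atan 0.4 = 21.80°;  2α = 43.60°
n_0 = (-0.8932, -0.4496)
n_1 = (+0.0970, -0.9953)
n_2 = (+0.9916, +0.1290)
n_3 = (+0.7559, +0.6547)
n_4 = (-0.4922, +0.8705)
  (0,1): δ = 111.15°  ·
  (0,2): δ = 19.30°  ✓
  (0,3): δ = 14.18°  ✓
  (0,4): δ = 92.77°  ·
  (1,2): δ = 88.15°  ·
  (1,3): δ = 54.67°  ·
  (1,4): δ = 23.92°  ✓
  (2,3): δ = 146.52°  ·
  (2,4): δ = 67.93°  ·
  (3,4): δ = 101.41°  ·
antipodal pairs: 3

count = 3; pairs: (0,2), (0,3), (1,4)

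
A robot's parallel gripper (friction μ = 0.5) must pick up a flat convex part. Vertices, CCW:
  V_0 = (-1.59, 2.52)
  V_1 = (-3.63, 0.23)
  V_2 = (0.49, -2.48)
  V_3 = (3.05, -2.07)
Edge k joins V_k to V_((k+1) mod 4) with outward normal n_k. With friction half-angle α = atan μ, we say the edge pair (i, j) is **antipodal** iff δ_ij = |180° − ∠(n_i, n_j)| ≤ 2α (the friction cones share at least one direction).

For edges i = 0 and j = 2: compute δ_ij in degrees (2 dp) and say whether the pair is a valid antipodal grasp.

δ = 39.21°, valid

α = atan 0.5 = 26.57°;  2α = 53.13°
edge 0: e_0 = (-2.04, -2.29);  n_0 = (-0.7467, +0.6652)
edge 2: e_2 = (+2.56, +0.41);  n_2 = (+0.1581, -0.9874)
∠(n_0, n_2) = 140.79°
δ = |180° − 140.79°| = 39.21°
39.21° ≤ 2α = 53.13°  →  valid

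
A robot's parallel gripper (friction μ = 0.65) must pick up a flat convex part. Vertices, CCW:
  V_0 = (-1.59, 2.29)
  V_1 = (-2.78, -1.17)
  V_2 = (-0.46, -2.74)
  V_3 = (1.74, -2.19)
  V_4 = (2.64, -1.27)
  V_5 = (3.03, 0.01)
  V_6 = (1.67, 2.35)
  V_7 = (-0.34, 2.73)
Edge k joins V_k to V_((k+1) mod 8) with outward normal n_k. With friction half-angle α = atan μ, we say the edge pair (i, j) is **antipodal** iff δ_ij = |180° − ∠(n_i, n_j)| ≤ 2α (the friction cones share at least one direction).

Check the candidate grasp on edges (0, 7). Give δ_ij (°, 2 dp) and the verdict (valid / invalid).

δ = 128.37°, invalid

α = atan 0.65 = 33.02°;  2α = 66.05°
edge 0: e_0 = (-1.19, -3.46);  n_0 = (-0.9456, +0.3252)
edge 7: e_7 = (-1.25, -0.44);  n_7 = (-0.3320, +0.9433)
∠(n_0, n_7) = 51.63°
δ = |180° − 51.63°| = 128.37°
128.37° > 2α = 66.05°  →  invalid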